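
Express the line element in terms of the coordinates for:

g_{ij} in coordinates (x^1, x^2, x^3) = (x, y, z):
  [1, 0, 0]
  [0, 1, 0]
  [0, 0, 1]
ds^2 = g_{ij} dx^i dx^j; only the non-zero components contribute.
ds^2 = dx^2 + dy^2 + dz^2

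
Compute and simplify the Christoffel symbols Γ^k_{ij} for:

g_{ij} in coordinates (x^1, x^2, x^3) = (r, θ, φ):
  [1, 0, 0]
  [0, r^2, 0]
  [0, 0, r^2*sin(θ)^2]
Using Γ^k_{ij} = (1/2) g^{km} (∂_i g_{mj} + ∂_j g_{mi} - ∂_m g_{ij}); the metric is diagonal, so only the m = k term contributes.
Non-zero symbols (using the symmetry Γ^k_{ij} = Γ^k_{ji}):
Γ^r_{θ θ} = (1/2) g^{rr} (∂_θ g_{rθ} + ∂_θ g_{rθ} - ∂_r g_{θθ}) = (1/2)(1)((0) + (0) - (2*r)) = -r
Γ^r_{φ φ} = (1/2) g^{rr} (∂_φ g_{rφ} + ∂_φ g_{rφ} - ∂_r g_{φφ}) = (1/2)(1)((0) + (0) - (2*r*sin(θ)^2)) = -r*sin(θ)^2
Γ^θ_{r θ} = (1/2) g^{θθ} (∂_r g_{θθ} + ∂_θ g_{θr} - ∂_θ g_{rθ}) = (1/2)(1/r^2)((2*r) + (0) - (0)) = 1/r
Γ^θ_{φ φ} = (1/2) g^{θθ} (∂_φ g_{θφ} + ∂_φ g_{θφ} - ∂_θ g_{φφ}) = (1/2)(1/r^2)((0) + (0) - (r^2*sin(2*θ))) = -sin(2*θ)/2
Γ^φ_{r φ} = (1/2) g^{φφ} (∂_r g_{φφ} + ∂_φ g_{φr} - ∂_φ g_{rφ}) = (1/2)(1/(r^2*sin(θ)^2))((2*r*sin(θ)^2) + (0) - (0)) = 1/r
Γ^φ_{θ φ} = (1/2) g^{φφ} (∂_θ g_{φφ} + ∂_φ g_{φθ} - ∂_φ g_{θφ}) = (1/2)(1/(r^2*sin(θ)^2))((r^2*sin(2*θ)) + (0) - (0)) = 1/tan(θ)
All other Christoffel symbols are zero.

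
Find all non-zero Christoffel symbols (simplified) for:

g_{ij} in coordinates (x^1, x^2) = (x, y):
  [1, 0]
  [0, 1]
Using Γ^k_{ij} = (1/2) g^{km} (∂_i g_{mj} + ∂_j g_{mi} - ∂_m g_{ij}); the metric is diagonal, so only the m = k term contributes.
Every metric component is constant, so all ∂_m g_{ij} = 0 and every Christoffel symbol vanishes.
All Christoffel symbols are zero.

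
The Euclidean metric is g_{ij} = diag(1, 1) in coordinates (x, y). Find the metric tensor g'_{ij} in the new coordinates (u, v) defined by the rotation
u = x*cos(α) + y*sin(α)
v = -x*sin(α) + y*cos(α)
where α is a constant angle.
Invert the transformation: x = u*cos(α) - v*sin(α), y = u*sin(α) + v*cos(α)
g'_{ij} = (∂x^k/∂x'^i)(∂x^l/∂x'^j) g_{kl}; with g_{kl} = δ_{kl} this is Σ_k (∂x^k/∂x'^i)(∂x^k/∂x'^j).
Jacobian: ∂x/∂u = cos(α), ∂x/∂v = -sin(α), ∂y/∂u = sin(α), ∂y/∂v = cos(α)
g'_{uu} = (cos(α))(cos(α)) + (sin(α))(sin(α)) = 1
g'_{uv} = (cos(α))(-sin(α)) + (sin(α))(cos(α)) = 0
g'_{vv} = (-sin(α))(-sin(α)) + (cos(α))(cos(α)) = 1
g'_{ij} = diag(1, 1)
The Euclidean metric is invariant under rotations.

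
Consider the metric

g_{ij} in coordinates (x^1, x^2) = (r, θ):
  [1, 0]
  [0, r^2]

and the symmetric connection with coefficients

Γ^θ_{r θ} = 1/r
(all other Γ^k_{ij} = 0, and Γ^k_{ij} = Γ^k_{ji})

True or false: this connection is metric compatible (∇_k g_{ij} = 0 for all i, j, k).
Using ∇_k g_{ij} = ∂_k g_{ij} - Γ^m_{ki} g_{mj} - Γ^m_{kj} g_{im}:
∇_θ g_{rθ} = (0) - (r) - (0) = -r ≠ 0
So the connection is not metric compatible (it is not the Levi-Civita connection).
False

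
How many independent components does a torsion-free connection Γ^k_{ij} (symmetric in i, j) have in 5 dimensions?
Γ^k_{ij} has n choices for the upper index and n(n+1)/2 independent symmetric lower index pairs.
Total = 5 × 5×6/2 = 5 × 15 = 75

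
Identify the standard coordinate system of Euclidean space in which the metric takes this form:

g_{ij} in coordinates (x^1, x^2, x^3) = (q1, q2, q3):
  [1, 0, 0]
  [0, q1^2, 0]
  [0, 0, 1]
The line element ds^2 = dq1^2 + q1^2 dq2^2 + dq3^2 is dr^2 + r^2 dθ^2 + dz^2 with q1 = r, q2 = θ, q3 = z.
cylindrical coordinates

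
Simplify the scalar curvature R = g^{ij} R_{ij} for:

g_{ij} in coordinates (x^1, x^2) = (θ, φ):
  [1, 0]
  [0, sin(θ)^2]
Non-zero Christoffel symbols (Γ^k_{ij} = Γ^k_{ji}):
Γ^θ_{φ φ} = -sin(2*θ)/2
Γ^φ_{θ φ} = 1/tan(θ)
Ricci tensor (R_{ij} = R^k_{ikj}): R_{θθ} = 1, R_{θφ} = 0, R_{φφ} = sin(θ)^2
Inverse metric: g^{θθ} = 1, g^{φφ} = 1/sin(θ)^2
R = g^{ij} R_{ij} = (1)(1) + (1/sin(θ)^2)(sin(θ)^2) = 2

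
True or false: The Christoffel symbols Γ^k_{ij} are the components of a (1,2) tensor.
Under a change of coordinates Γ picks up an inhomogeneous term ∂²x/∂x'∂x'; e.g. Γ = 0 in Cartesian coordinates but Γ^r_{θθ} = -r in polar coordinates on the same flat plane.
False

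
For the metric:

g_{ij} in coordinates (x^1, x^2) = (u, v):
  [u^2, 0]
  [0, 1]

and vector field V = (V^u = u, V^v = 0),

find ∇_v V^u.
Non-zero Christoffel symbols:
Γ^u_{u u} = 1/u
∇_v V^u = ∂_v V^u + Γ^u_{v j} V^j
  = (0) + (0)(u) + (0)(0)
  = 0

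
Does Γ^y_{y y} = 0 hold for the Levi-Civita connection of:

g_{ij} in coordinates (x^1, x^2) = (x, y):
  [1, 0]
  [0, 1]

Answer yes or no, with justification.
Γ^y_{y y} = (1/2) g^{yy} (∂_y g_{yy} + ∂_y g_{yy} - ∂_y g_{yy}) = (1/2)(1)((0) + (0) - (0)) = 0
This equals the proposed value 0.
Yes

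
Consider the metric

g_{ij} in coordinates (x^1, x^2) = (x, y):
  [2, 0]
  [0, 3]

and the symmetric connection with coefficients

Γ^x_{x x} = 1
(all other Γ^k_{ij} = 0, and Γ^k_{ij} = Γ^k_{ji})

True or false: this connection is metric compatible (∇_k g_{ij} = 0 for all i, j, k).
Using ∇_k g_{ij} = ∂_k g_{ij} - Γ^m_{ki} g_{mj} - Γ^m_{kj} g_{im}:
∇_x g_{xx} = (0) - (2) - (2) = -4 ≠ 0
So the connection is not metric compatible (it is not the Levi-Civita connection).
False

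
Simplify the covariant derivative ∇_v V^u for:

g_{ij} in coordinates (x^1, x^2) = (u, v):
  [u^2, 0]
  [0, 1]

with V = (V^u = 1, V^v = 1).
Non-zero Christoffel symbols:
Γ^u_{u u} = 1/u
∇_v V^u = ∂_v V^u + Γ^u_{v j} V^j
  = (0) + (0)(1) + (0)(1)
  = 0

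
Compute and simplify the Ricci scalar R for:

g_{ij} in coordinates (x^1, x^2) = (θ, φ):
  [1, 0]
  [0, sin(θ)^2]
Non-zero Christoffel symbols (Γ^k_{ij} = Γ^k_{ji}):
Γ^θ_{φ φ} = -sin(2*θ)/2
Γ^φ_{θ φ} = 1/tan(θ)
Ricci tensor (R_{ij} = R^k_{ikj}): R_{θθ} = 1, R_{θφ} = 0, R_{φφ} = sin(θ)^2
Inverse metric: g^{θθ} = 1, g^{φφ} = 1/sin(θ)^2
R = g^{ij} R_{ij} = (1)(1) + (1/sin(θ)^2)(sin(θ)^2) = 2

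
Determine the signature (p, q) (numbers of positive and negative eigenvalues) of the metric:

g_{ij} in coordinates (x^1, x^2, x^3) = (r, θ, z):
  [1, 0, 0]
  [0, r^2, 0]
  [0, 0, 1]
The metric is diagonal, so its eigenvalues are the diagonal entries: 1, r^2, 1 (at a generic point, where coordinate-dependent entries are positive).
3 positive, 0 negative.
(3, 0) - Riemannian (positive definite)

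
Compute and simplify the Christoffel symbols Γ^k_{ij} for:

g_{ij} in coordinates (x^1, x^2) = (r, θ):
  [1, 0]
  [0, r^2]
Using Γ^k_{ij} = (1/2) g^{km} (∂_i g_{mj} + ∂_j g_{mi} - ∂_m g_{ij}); the metric is diagonal, so only the m = k term contributes.
Non-zero symbols (using the symmetry Γ^k_{ij} = Γ^k_{ji}):
Γ^r_{θ θ} = (1/2) g^{rr} (∂_θ g_{rθ} + ∂_θ g_{rθ} - ∂_r g_{θθ}) = (1/2)(1)((0) + (0) - (2*r)) = -r
Γ^θ_{r θ} = (1/2) g^{θθ} (∂_r g_{θθ} + ∂_θ g_{θr} - ∂_θ g_{rθ}) = (1/2)(1/r^2)((2*r) + (0) - (0)) = 1/r
All other Christoffel symbols are zero.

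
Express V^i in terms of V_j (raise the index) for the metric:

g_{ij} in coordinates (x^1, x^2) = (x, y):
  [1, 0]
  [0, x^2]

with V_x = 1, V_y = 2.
Inverse metric (diagonal): g^{xx} = 1, g^{yy} = 1/x^2
V^i = g^{ij} V_j:
V^x = (1)(1) + (0)(2) = 1
V^y = (0)(1) + (1/x^2)(2) = 2/x^2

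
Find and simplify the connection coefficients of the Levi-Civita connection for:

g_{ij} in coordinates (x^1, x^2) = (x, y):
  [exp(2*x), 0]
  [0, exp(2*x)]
Using Γ^k_{ij} = (1/2) g^{km} (∂_i g_{mj} + ∂_j g_{mi} - ∂_m g_{ij}); the metric is diagonal, so only the m = k term contributes.
Non-zero symbols (using the symmetry Γ^k_{ij} = Γ^k_{ji}):
Γ^x_{x x} = (1/2) g^{xx} (∂_x g_{xx} + ∂_x g_{xx} - ∂_x g_{xx}) = (1/2)(exp(-2*x))((2*exp(2*x)) + (2*exp(2*x)) - (2*exp(2*x))) = 1
Γ^x_{y y} = (1/2) g^{xx} (∂_y g_{xy} + ∂_y g_{xy} - ∂_x g_{yy}) = (1/2)(exp(-2*x))((0) + (0) - (2*exp(2*x))) = -1
Γ^y_{x y} = (1/2) g^{yy} (∂_x g_{yy} + ∂_y g_{yx} - ∂_y g_{xy}) = (1/2)(exp(-2*x))((2*exp(2*x)) + (0) - (0)) = 1
All other Christoffel symbols are zero.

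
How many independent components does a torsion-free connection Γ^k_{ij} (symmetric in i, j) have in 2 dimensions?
Γ^k_{ij} has n choices for the upper index and n(n+1)/2 independent symmetric lower index pairs.
Total = 2 × 2×3/2 = 2 × 3 = 6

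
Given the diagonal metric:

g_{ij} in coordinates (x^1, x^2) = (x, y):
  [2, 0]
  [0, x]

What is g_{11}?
With x^1 = x, x^2 = y, g_{11} = g_{xx} is the row-1, column-1 entry of the matrix.
g_{11} = 2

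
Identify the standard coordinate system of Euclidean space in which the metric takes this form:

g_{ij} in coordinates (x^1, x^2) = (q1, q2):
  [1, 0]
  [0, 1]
All components are constant and the metric is the identity, i.e. orthonormal rectilinear coordinates.
Cartesian (2D) coordinates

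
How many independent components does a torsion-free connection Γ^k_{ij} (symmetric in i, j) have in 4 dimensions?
Γ^k_{ij} has n choices for the upper index and n(n+1)/2 independent symmetric lower index pairs.
Total = 4 × 4×5/2 = 4 × 10 = 40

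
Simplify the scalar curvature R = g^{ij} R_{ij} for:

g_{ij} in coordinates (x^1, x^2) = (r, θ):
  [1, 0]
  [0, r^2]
Non-zero Christoffel symbols (Γ^k_{ij} = Γ^k_{ji}):
Γ^r_{θ θ} = -r
Γ^θ_{r θ} = 1/r
Ricci tensor (R_{ij} = R^k_{ikj}): R_{rr} = 0, R_{rθ} = 0, R_{θθ} = 0
Inverse metric: g^{rr} = 1, g^{θθ} = 1/r^2
R = g^{ij} R_{ij} = (1)(0) + (1/r^2)(0) = 0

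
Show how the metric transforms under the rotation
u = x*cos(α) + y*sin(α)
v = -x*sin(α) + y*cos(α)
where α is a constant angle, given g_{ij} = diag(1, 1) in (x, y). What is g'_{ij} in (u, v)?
Invert the transformation: x = u*cos(α) - v*sin(α), y = u*sin(α) + v*cos(α)
g'_{ij} = (∂x^k/∂x'^i)(∂x^l/∂x'^j) g_{kl}; with g_{kl} = δ_{kl} this is Σ_k (∂x^k/∂x'^i)(∂x^k/∂x'^j).
Jacobian: ∂x/∂u = cos(α), ∂x/∂v = -sin(α), ∂y/∂u = sin(α), ∂y/∂v = cos(α)
g'_{uu} = (cos(α))(cos(α)) + (sin(α))(sin(α)) = 1
g'_{uv} = (cos(α))(-sin(α)) + (sin(α))(cos(α)) = 0
g'_{vv} = (-sin(α))(-sin(α)) + (cos(α))(cos(α)) = 1
g'_{ij} = diag(1, 1)
The Euclidean metric is invariant under rotations.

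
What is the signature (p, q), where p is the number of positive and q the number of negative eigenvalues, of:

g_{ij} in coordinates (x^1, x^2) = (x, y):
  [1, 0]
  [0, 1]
The metric is diagonal, so its eigenvalues are the diagonal entries: 1, 1 (at a generic point, where coordinate-dependent entries are positive).
2 positive, 0 negative.
(2, 0) - Riemannian (positive definite)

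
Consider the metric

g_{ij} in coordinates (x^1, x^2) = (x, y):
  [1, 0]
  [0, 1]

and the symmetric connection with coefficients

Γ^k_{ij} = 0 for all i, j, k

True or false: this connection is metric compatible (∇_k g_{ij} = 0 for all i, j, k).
Using ∇_k g_{ij} = ∂_k g_{ij} - Γ^m_{ki} g_{mj} - Γ^m_{kj} g_{im}:
e.g. ∇_x g_{yy} = (0) - (0) - (0) = 0
Every component ∇_k g_{ij} vanishes: the connection is metric compatible.
True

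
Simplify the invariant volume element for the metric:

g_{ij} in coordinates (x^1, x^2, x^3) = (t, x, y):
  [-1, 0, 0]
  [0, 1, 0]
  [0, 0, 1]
det(g) = -1
√|det(g)| = 1
Volume element: dV = 1 dt dx dy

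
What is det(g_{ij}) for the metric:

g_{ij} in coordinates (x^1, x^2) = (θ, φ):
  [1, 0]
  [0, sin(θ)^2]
For a 2×2 metric: det(g) = g_{11}·g_{22} - g_{12}·g_{21}
= (1)·(sin(θ)^2) - (0)·(0)
= sin(θ)^2 - 0
det(g) = sin(θ)^2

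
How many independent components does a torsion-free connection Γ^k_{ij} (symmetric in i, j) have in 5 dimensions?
Γ^k_{ij} has n choices for the upper index and n(n+1)/2 independent symmetric lower index pairs.
Total = 5 × 5×6/2 = 5 × 15 = 75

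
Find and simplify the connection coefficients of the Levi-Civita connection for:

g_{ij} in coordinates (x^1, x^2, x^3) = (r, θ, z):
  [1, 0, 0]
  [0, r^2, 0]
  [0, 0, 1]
Using Γ^k_{ij} = (1/2) g^{km} (∂_i g_{mj} + ∂_j g_{mi} - ∂_m g_{ij}); the metric is diagonal, so only the m = k term contributes.
Non-zero symbols (using the symmetry Γ^k_{ij} = Γ^k_{ji}):
Γ^r_{θ θ} = (1/2) g^{rr} (∂_θ g_{rθ} + ∂_θ g_{rθ} - ∂_r g_{θθ}) = (1/2)(1)((0) + (0) - (2*r)) = -r
Γ^θ_{r θ} = (1/2) g^{θθ} (∂_r g_{θθ} + ∂_θ g_{θr} - ∂_θ g_{rθ}) = (1/2)(1/r^2)((2*r) + (0) - (0)) = 1/r
All other Christoffel symbols are zero.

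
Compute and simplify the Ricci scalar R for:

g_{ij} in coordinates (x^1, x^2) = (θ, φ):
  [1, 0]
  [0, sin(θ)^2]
Non-zero Christoffel symbols (Γ^k_{ij} = Γ^k_{ji}):
Γ^θ_{φ φ} = -sin(2*θ)/2
Γ^φ_{θ φ} = 1/tan(θ)
Ricci tensor (R_{ij} = R^k_{ikj}): R_{θθ} = 1, R_{θφ} = 0, R_{φφ} = sin(θ)^2
Inverse metric: g^{θθ} = 1, g^{φφ} = 1/sin(θ)^2
R = g^{ij} R_{ij} = (1)(1) + (1/sin(θ)^2)(sin(θ)^2) = 2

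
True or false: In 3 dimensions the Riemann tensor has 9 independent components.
n^2(n^2-1)/12 = 9·8/12 = 6 independent components for n = 3.
False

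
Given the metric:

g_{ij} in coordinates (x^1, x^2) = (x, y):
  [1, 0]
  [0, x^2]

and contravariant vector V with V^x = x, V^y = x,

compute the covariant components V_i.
V_i = g_{ij} V^j:
V_x = (1)(x) + (0)(x) = x
V_y = (0)(x) + (x^2)(x) = x^3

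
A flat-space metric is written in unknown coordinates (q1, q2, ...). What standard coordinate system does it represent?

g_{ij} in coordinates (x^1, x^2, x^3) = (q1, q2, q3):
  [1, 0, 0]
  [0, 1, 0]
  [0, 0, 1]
All components are constant and the metric is the identity, i.e. orthonormal rectilinear coordinates.
Cartesian (3D) coordinates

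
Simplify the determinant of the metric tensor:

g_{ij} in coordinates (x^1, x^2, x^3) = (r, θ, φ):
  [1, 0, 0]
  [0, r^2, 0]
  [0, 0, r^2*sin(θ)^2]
Diagonal metric: det(g) = g_{11}·g_{22}·g_{33}
= (1)·(r^2)·(r^2*sin(θ)^2)
det(g) = r^4*sin(θ)^2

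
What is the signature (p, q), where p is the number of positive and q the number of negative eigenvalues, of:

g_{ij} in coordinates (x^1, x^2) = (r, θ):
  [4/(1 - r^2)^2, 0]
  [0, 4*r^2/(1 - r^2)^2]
The metric is diagonal, so its eigenvalues are the diagonal entries: 4/(1 - r^2)^2, 4*r^2/(1 - r^2)^2 (at a generic point, where coordinate-dependent entries are positive).
2 positive, 0 negative.
(2, 0) - Riemannian (positive definite)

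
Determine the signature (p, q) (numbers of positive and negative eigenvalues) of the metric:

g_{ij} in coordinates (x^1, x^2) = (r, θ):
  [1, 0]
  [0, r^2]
The metric is diagonal, so its eigenvalues are the diagonal entries: 1, r^2 (at a generic point, where coordinate-dependent entries are positive).
2 positive, 0 negative.
(2, 0) - Riemannian (positive definite)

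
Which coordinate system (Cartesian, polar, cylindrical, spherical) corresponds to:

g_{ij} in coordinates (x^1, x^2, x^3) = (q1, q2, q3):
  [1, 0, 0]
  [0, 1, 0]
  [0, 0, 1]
All components are constant and the metric is the identity, i.e. orthonormal rectilinear coordinates.
Cartesian (3D) coordinates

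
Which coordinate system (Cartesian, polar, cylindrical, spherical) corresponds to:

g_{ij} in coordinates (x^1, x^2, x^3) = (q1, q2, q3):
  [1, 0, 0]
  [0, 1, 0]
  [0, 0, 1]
All components are constant and the metric is the identity, i.e. orthonormal rectilinear coordinates.
Cartesian (3D) coordinates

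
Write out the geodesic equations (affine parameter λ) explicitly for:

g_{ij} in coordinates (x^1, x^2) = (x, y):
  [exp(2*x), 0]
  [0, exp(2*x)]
Geodesic equation: d^2x^k/dλ^2 + Γ^k_{ij} (dx^i/dλ)(dx^j/dλ) = 0.
Non-zero Christoffel symbols:
Γ^x_{x x} = 1
Γ^x_{y y} = -1
Γ^y_{x y} = 1
Substituting (the symmetric pair Γ^k_{ij}, Γ^k_{ji} combines into a factor 2):
d^2x/dλ^2 + (dx/dλ)^2 - (dy/dλ)^2 = 0
d^2y/dλ^2 + 2 (dx/dλ)(dy/dλ) = 0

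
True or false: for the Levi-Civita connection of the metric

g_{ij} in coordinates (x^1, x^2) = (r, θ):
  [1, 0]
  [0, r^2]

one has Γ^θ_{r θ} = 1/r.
Γ^θ_{r θ} = (1/2) g^{θθ} (∂_r g_{θθ} + ∂_θ g_{θr} - ∂_θ g_{rθ}) = (1/2)(1/r^2)((2*r) + (0) - (0)) = 1/r
This equals the proposed value 1/r.
True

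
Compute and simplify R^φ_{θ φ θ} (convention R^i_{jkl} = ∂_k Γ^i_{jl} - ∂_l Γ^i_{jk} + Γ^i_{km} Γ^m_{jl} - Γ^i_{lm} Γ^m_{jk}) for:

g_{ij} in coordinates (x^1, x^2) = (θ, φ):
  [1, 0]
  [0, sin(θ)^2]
Non-zero Christoffel symbols (Γ^k_{ij} = Γ^k_{ji}):
Γ^θ_{φ φ} = -sin(2*θ)/2
Γ^φ_{θ φ} = 1/tan(θ)
R^φ_{θ φ θ} = ∂_φ Γ^φ_{θ θ} - ∂_θ Γ^φ_{θ φ} + Γ^φ_{φ m} Γ^m_{θ θ} - Γ^φ_{θ m} Γ^m_{θ φ}
  = (0) - (-1/sin(θ)^2) + (0) - (1/tan(θ)^2) = 1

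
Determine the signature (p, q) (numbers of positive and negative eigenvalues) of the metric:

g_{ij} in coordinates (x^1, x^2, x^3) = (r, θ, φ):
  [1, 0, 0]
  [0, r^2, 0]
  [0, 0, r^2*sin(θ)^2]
The metric is diagonal, so its eigenvalues are the diagonal entries: 1, r^2, r^2*sin(θ)^2 (at a generic point, where coordinate-dependent entries are positive).
3 positive, 0 negative.
(3, 0) - Riemannian (positive definite)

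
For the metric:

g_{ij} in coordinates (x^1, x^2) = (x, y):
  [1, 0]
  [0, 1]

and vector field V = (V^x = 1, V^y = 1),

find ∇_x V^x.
All Christoffel symbols are zero.
∇_x V^x = ∂_x V^x + Γ^x_{x j} V^j
  = (0) + (0)(1) + (0)(1)
  = 0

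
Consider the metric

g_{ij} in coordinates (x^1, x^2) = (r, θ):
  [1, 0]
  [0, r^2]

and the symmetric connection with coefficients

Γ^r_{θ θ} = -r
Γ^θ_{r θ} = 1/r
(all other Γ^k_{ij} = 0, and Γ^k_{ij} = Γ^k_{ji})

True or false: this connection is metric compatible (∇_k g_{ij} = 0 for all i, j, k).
Using ∇_k g_{ij} = ∂_k g_{ij} - Γ^m_{ki} g_{mj} - Γ^m_{kj} g_{im}:
e.g. ∇_r g_{θθ} = (2*r) - (r) - (r) = 0
Every component ∇_k g_{ij} vanishes: the connection is metric compatible.
True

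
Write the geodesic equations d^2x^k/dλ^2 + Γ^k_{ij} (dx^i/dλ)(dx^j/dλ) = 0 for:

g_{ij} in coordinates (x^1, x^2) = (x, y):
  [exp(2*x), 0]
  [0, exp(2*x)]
Geodesic equation: d^2x^k/dλ^2 + Γ^k_{ij} (dx^i/dλ)(dx^j/dλ) = 0.
Non-zero Christoffel symbols:
Γ^x_{x x} = 1
Γ^x_{y y} = -1
Γ^y_{x y} = 1
Substituting (the symmetric pair Γ^k_{ij}, Γ^k_{ji} combines into a factor 2):
d^2x/dλ^2 + (dx/dλ)^2 - (dy/dλ)^2 = 0
d^2y/dλ^2 + 2 (dx/dλ)(dy/dλ) = 0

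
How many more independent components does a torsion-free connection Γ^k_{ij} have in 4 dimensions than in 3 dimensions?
Independent components in n dimensions: n × n(n+1)/2 = n^2(n+1)/2.
4D: 4 × 10 = 40
3D: 3 × 6 = 18
Difference = 40 - 18 = 22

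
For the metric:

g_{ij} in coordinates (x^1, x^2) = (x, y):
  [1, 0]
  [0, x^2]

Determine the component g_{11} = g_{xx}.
With x^1 = x, x^2 = y, g_{11} = g_{xx} is the row-1, column-1 entry of the matrix.
g_{11} = 1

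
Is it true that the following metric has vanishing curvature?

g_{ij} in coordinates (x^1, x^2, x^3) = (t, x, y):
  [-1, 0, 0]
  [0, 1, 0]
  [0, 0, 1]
All metric components are constant, so every Christoffel symbol vanishes and R^i_{jkl} = 0.
Yes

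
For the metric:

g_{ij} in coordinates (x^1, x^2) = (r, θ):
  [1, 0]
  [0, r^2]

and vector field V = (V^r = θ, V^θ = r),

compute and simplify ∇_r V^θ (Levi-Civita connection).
Non-zero Christoffel symbols:
Γ^r_{θ θ} = -r
Γ^θ_{r θ} = 1/r
∇_r V^θ = ∂_r V^θ + Γ^θ_{r j} V^j
  = (1) + (0)(θ) + (1/r)(r)
  = 2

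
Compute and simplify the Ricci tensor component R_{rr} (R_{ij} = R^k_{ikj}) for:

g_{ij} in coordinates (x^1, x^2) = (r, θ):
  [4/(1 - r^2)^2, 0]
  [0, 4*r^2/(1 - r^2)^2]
Non-zero Christoffel symbols (Γ^k_{ij} = Γ^k_{ji}):
Γ^r_{r r} = 2*r/(1 - r^2)
Γ^r_{θ θ} = (r^3 + r)/(r^2 - 1)
Γ^θ_{r θ} = (-r^2 - 1)/(r^3 - r)
R^r_{r r r} = 0 (a repeated index in an antisymmetric pair)
R^θ_{r θ r} = ∂_θ Γ^θ_{r r} - ∂_r Γ^θ_{r θ} + Γ^θ_{θ m} Γ^m_{r r} - Γ^θ_{r m} Γ^m_{r θ}
  = (0) - ((r^4 + 4*r^2 - 1)/(r^3 - r)^2) + (2*(r^2 + 1)/(r^2 - 1)^2) - ((r^2 + 1)^2/(r^3 - r)^2) = -4/(r^2 - 1)^2
R_{rr} = R^r_{r r r} + R^θ_{r θ r} = (0) + (-4/(r^2 - 1)^2) = -4/(r^2 - 1)^2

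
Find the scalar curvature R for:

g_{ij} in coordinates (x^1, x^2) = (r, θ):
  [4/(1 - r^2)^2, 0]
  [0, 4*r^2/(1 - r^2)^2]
Non-zero Christoffel symbols (Γ^k_{ij} = Γ^k_{ji}):
Γ^r_{r r} = 2*r/(1 - r^2)
Γ^r_{θ θ} = (r^3 + r)/(r^2 - 1)
Γ^θ_{r θ} = (-r^2 - 1)/(r^3 - r)
Ricci tensor (R_{ij} = R^k_{ikj}): R_{rr} = -4/(r^2 - 1)^2, R_{rθ} = 0, R_{θθ} = -4*r^2/(r^2 - 1)^2
Inverse metric: g^{rr} = (1 - r^2)^2/4, g^{θθ} = (1 - r^2)^2/(4*r^2)
R = g^{ij} R_{ij} = ((1 - r^2)^2/4)(-4/(r^2 - 1)^2) + ((1 - r^2)^2/(4*r^2))(-4*r^2/(r^2 - 1)^2) = -2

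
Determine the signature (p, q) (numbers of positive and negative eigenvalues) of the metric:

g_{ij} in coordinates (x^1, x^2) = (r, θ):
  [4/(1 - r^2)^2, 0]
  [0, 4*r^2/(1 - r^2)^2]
The metric is diagonal, so its eigenvalues are the diagonal entries: 4/(1 - r^2)^2, 4*r^2/(1 - r^2)^2 (at a generic point, where coordinate-dependent entries are positive).
2 positive, 0 negative.
(2, 0) - Riemannian (positive definite)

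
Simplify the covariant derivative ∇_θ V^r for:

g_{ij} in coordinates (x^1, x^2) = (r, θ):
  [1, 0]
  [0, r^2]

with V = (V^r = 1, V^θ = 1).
Non-zero Christoffel symbols:
Γ^r_{θ θ} = -r
Γ^θ_{r θ} = 1/r
∇_θ V^r = ∂_θ V^r + Γ^r_{θ j} V^j
  = (0) + (0)(1) + (-r)(1)
  = -r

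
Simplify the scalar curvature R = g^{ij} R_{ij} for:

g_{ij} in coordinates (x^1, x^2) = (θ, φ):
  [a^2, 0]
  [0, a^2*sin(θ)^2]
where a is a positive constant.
Non-zero Christoffel symbols (Γ^k_{ij} = Γ^k_{ji}):
Γ^θ_{φ φ} = -sin(2*θ)/2
Γ^φ_{θ φ} = 1/tan(θ)
Ricci tensor (R_{ij} = R^k_{ikj}): R_{θθ} = 1, R_{θφ} = 0, R_{φφ} = sin(θ)^2
Inverse metric: g^{θθ} = 1/a^2, g^{φφ} = 1/(a^2*sin(θ)^2)
R = g^{ij} R_{ij} = (1/a^2)(1) + (1/(a^2*sin(θ)^2))(sin(θ)^2) = 2/a^2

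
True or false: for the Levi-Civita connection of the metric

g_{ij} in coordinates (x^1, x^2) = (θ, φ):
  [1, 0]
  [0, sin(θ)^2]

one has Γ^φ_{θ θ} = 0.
Γ^φ_{θ θ} = (1/2) g^{φφ} (∂_θ g_{φθ} + ∂_θ g_{φθ} - ∂_φ g_{θθ}) = (1/2)(1/sin(θ)^2)((0) + (0) - (0)) = 0
This equals the proposed value 0.
True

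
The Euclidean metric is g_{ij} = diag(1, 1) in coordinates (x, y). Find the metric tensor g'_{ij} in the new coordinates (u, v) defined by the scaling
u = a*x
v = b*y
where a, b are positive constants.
Invert the transformation: x = u/a, y = v/b
g'_{ij} = (∂x^k/∂x'^i)(∂x^l/∂x'^j) g_{kl}; with g_{kl} = δ_{kl} this is Σ_k (∂x^k/∂x'^i)(∂x^k/∂x'^j).
Jacobian: ∂x/∂u = 1/a, ∂x/∂v = 0, ∂y/∂u = 0, ∂y/∂v = 1/b
g'_{uu} = (1/a)(1/a) + (0)(0) = 1/a^2
g'_{uv} = (1/a)(0) + (0)(1/b) = 0
g'_{vv} = (0)(0) + (1/b)(1/b) = 1/b^2
g'_{ij} = diag(1/a^2, 1/b^2)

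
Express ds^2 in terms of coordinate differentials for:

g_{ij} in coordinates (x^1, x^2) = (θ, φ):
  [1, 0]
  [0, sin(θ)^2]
ds^2 = g_{ij} dx^i dx^j; only the non-zero components contribute.
ds^2 = dθ^2 + sin(θ)^2 dφ^2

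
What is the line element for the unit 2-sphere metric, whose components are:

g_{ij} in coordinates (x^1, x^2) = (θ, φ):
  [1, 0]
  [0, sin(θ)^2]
ds^2 = g_{ij} dx^i dx^j; only the non-zero components contribute.
ds^2 = dθ^2 + sin(θ)^2 dφ^2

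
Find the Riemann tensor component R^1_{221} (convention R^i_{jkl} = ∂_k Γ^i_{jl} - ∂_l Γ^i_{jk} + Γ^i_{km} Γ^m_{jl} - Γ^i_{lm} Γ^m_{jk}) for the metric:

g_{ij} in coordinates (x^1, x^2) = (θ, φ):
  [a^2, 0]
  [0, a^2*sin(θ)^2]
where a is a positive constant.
Non-zero Christoffel symbols (Γ^k_{ij} = Γ^k_{ji}):
Γ^θ_{φ φ} = -sin(2*θ)/2
Γ^φ_{θ φ} = 1/tan(θ)
R^θ_{φ φ θ} = ∂_φ Γ^θ_{φ θ} - ∂_θ Γ^θ_{φ φ} + Γ^θ_{φ m} Γ^m_{φ θ} - Γ^θ_{θ m} Γ^m_{φ φ}
  = (0) - (-cos(2*θ)) + (-cos(θ)^2) - (0) = -sin(θ)^2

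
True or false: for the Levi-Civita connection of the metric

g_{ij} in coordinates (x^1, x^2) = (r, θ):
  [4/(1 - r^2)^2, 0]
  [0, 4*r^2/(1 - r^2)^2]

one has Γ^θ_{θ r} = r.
Γ^θ_{θ r} = (1/2) g^{θθ} (∂_θ g_{θr} + ∂_r g_{θθ} - ∂_θ g_{θr}) = (1/2)((1 - r^2)^2/(4*r^2))((0) + (-8*(r^3 + r)/(r^2 - 1)^3) - (0)) = (-r^2 - 1)/(r^3 - r)
This differs from the proposed value r.
False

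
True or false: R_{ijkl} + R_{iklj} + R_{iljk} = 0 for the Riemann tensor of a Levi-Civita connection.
This is the first (algebraic) Bianchi identity.
True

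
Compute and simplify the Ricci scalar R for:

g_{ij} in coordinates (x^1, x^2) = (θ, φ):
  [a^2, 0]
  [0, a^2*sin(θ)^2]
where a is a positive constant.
Non-zero Christoffel symbols (Γ^k_{ij} = Γ^k_{ji}):
Γ^θ_{φ φ} = -sin(2*θ)/2
Γ^φ_{θ φ} = 1/tan(θ)
Ricci tensor (R_{ij} = R^k_{ikj}): R_{θθ} = 1, R_{θφ} = 0, R_{φφ} = sin(θ)^2
Inverse metric: g^{θθ} = 1/a^2, g^{φφ} = 1/(a^2*sin(θ)^2)
R = g^{ij} R_{ij} = (1/a^2)(1) + (1/(a^2*sin(θ)^2))(sin(θ)^2) = 2/a^2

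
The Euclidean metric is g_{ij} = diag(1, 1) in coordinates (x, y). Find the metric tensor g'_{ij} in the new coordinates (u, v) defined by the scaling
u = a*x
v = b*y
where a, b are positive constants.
Invert the transformation: x = u/a, y = v/b
g'_{ij} = (∂x^k/∂x'^i)(∂x^l/∂x'^j) g_{kl}; with g_{kl} = δ_{kl} this is Σ_k (∂x^k/∂x'^i)(∂x^k/∂x'^j).
Jacobian: ∂x/∂u = 1/a, ∂x/∂v = 0, ∂y/∂u = 0, ∂y/∂v = 1/b
g'_{uu} = (1/a)(1/a) + (0)(0) = 1/a^2
g'_{uv} = (1/a)(0) + (0)(1/b) = 0
g'_{vv} = (0)(0) + (1/b)(1/b) = 1/b^2
g'_{ij} = diag(1/a^2, 1/b^2)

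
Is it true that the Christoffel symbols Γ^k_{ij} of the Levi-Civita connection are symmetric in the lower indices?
The Levi-Civita connection is torsion-free, which is exactly Γ^k_{ij} = Γ^k_{ji}.
Yes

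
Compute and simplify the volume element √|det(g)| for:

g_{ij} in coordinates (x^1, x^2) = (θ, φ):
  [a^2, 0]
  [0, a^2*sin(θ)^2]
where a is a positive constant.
det(g) = a^4*sin(θ)^2
√|det(g)| = a^2*sin(θ) (taking 0 < θ < π so that |sin(θ)| = sin(θ))
Volume element: dV = a^2*sin(θ) dθ dφ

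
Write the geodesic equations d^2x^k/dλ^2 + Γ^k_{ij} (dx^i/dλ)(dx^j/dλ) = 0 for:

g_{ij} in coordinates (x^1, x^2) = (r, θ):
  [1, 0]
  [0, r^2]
Geodesic equation: d^2x^k/dλ^2 + Γ^k_{ij} (dx^i/dλ)(dx^j/dλ) = 0.
Non-zero Christoffel symbols:
Γ^r_{θ θ} = -r
Γ^θ_{r θ} = 1/r
Substituting (the symmetric pair Γ^k_{ij}, Γ^k_{ji} combines into a factor 2):
d^2r/dλ^2 - r (dθ/dλ)^2 = 0
d^2θ/dλ^2 + (2/r) (dr/dλ)(dθ/dλ) = 0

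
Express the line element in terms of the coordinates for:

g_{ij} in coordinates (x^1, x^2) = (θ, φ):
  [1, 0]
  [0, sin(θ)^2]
ds^2 = g_{ij} dx^i dx^j; only the non-zero components contribute.
ds^2 = dθ^2 + sin(θ)^2 dφ^2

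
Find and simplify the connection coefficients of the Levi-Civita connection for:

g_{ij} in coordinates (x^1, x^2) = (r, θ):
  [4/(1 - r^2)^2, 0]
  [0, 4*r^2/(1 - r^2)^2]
Using Γ^k_{ij} = (1/2) g^{km} (∂_i g_{mj} + ∂_j g_{mi} - ∂_m g_{ij}); the metric is diagonal, so only the m = k term contributes.
Non-zero symbols (using the symmetry Γ^k_{ij} = Γ^k_{ji}):
Γ^r_{r r} = (1/2) g^{rr} (∂_r g_{rr} + ∂_r g_{rr} - ∂_r g_{rr}) = (1/2)((1 - r^2)^2/4)((16*r/(1 - r^2)^3) + (16*r/(1 - r^2)^3) - (16*r/(1 - r^2)^3)) = 2*r/(1 - r^2)
Γ^r_{θ θ} = (1/2) g^{rr} (∂_θ g_{rθ} + ∂_θ g_{rθ} - ∂_r g_{θθ}) = (1/2)((1 - r^2)^2/4)((0) + (0) - (-8*(r^3 + r)/(r^2 - 1)^3)) = (r^3 + r)/(r^2 - 1)
Γ^θ_{r θ} = (1/2) g^{θθ} (∂_r g_{θθ} + ∂_θ g_{θr} - ∂_θ g_{rθ}) = (1/2)((1 - r^2)^2/(4*r^2))((-8*(r^3 + r)/(r^2 - 1)^3) + (0) - (0)) = (-r^2 - 1)/(r^3 - r)
All other Christoffel symbols are zero.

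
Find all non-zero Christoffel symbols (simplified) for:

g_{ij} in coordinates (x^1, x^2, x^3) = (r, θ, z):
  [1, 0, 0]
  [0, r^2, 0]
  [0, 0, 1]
Using Γ^k_{ij} = (1/2) g^{km} (∂_i g_{mj} + ∂_j g_{mi} - ∂_m g_{ij}); the metric is diagonal, so only the m = k term contributes.
Non-zero symbols (using the symmetry Γ^k_{ij} = Γ^k_{ji}):
Γ^r_{θ θ} = (1/2) g^{rr} (∂_θ g_{rθ} + ∂_θ g_{rθ} - ∂_r g_{θθ}) = (1/2)(1)((0) + (0) - (2*r)) = -r
Γ^θ_{r θ} = (1/2) g^{θθ} (∂_r g_{θθ} + ∂_θ g_{θr} - ∂_θ g_{rθ}) = (1/2)(1/r^2)((2*r) + (0) - (0)) = 1/r
All other Christoffel symbols are zero.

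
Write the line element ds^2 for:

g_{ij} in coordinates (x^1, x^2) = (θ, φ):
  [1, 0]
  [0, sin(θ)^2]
ds^2 = g_{ij} dx^i dx^j; only the non-zero components contribute.
ds^2 = dθ^2 + sin(θ)^2 dφ^2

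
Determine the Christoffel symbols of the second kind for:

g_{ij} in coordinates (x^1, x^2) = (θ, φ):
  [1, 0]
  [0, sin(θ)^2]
Using Γ^k_{ij} = (1/2) g^{km} (∂_i g_{mj} + ∂_j g_{mi} - ∂_m g_{ij}); the metric is diagonal, so only the m = k term contributes.
Non-zero symbols (using the symmetry Γ^k_{ij} = Γ^k_{ji}):
Γ^θ_{φ φ} = (1/2) g^{θθ} (∂_φ g_{θφ} + ∂_φ g_{θφ} - ∂_θ g_{φφ}) = (1/2)(1)((0) + (0) - (sin(2*θ))) = -sin(2*θ)/2
Γ^φ_{θ φ} = (1/2) g^{φφ} (∂_θ g_{φφ} + ∂_φ g_{φθ} - ∂_φ g_{θφ}) = (1/2)(1/sin(θ)^2)((sin(2*θ)) + (0) - (0)) = 1/tan(θ)
All other Christoffel symbols are zero.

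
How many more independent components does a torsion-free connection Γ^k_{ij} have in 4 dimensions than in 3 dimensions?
Independent components in n dimensions: n × n(n+1)/2 = n^2(n+1)/2.
4D: 4 × 10 = 40
3D: 3 × 6 = 18
Difference = 40 - 18 = 22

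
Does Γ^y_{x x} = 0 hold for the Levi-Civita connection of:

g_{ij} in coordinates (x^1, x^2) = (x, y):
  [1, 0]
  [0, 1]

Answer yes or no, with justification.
Γ^y_{x x} = (1/2) g^{yy} (∂_x g_{yx} + ∂_x g_{yx} - ∂_y g_{xx}) = (1/2)(1)((0) + (0) - (0)) = 0
This equals the proposed value 0.
Yes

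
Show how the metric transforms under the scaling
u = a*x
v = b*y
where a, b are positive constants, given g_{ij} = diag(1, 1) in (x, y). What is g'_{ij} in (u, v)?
Invert the transformation: x = u/a, y = v/b
g'_{ij} = (∂x^k/∂x'^i)(∂x^l/∂x'^j) g_{kl}; with g_{kl} = δ_{kl} this is Σ_k (∂x^k/∂x'^i)(∂x^k/∂x'^j).
Jacobian: ∂x/∂u = 1/a, ∂x/∂v = 0, ∂y/∂u = 0, ∂y/∂v = 1/b
g'_{uu} = (1/a)(1/a) + (0)(0) = 1/a^2
g'_{uv} = (1/a)(0) + (0)(1/b) = 0
g'_{vv} = (0)(0) + (1/b)(1/b) = 1/b^2
g'_{ij} = diag(1/a^2, 1/b^2)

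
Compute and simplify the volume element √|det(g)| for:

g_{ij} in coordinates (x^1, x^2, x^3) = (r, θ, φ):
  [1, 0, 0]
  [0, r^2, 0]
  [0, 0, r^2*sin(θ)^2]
det(g) = r^4*sin(θ)^2
√|det(g)| = r^2*sin(θ) (taking 0 < θ < π so that |sin(θ)| = sin(θ))
Volume element: dV = r^2*sin(θ) dr dθ dφ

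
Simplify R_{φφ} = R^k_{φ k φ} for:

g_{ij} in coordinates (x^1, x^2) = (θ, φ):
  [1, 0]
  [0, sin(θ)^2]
Non-zero Christoffel symbols (Γ^k_{ij} = Γ^k_{ji}):
Γ^θ_{φ φ} = -sin(2*θ)/2
Γ^φ_{θ φ} = 1/tan(θ)
R^θ_{φ θ φ} = ∂_θ Γ^θ_{φ φ} - ∂_φ Γ^θ_{φ θ} + Γ^θ_{θ m} Γ^m_{φ φ} - Γ^θ_{φ m} Γ^m_{φ θ}
  = (-cos(2*θ)) - (0) + (0) - (-cos(θ)^2) = sin(θ)^2
R^φ_{φ φ φ} = 0 (a repeated index in an antisymmetric pair)
R_{φφ} = R^θ_{φ θ φ} + R^φ_{φ φ φ} = (sin(θ)^2) + (0) = sin(θ)^2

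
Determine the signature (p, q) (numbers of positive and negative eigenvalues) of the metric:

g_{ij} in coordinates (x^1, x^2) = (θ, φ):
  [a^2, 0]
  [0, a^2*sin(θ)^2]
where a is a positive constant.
The metric is diagonal, so its eigenvalues are the diagonal entries: a^2, a^2*sin(θ)^2 (at a generic point, where coordinate-dependent entries are positive).
2 positive, 0 negative.
(2, 0) - Riemannian (positive definite)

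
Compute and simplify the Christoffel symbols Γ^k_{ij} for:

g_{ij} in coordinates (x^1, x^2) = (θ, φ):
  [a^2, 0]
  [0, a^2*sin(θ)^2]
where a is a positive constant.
Using Γ^k_{ij} = (1/2) g^{km} (∂_i g_{mj} + ∂_j g_{mi} - ∂_m g_{ij}); the metric is diagonal, so only the m = k term contributes.
Non-zero symbols (using the symmetry Γ^k_{ij} = Γ^k_{ji}):
Γ^θ_{φ φ} = (1/2) g^{θθ} (∂_φ g_{θφ} + ∂_φ g_{θφ} - ∂_θ g_{φφ}) = (1/2)(1/a^2)((0) + (0) - (a^2*sin(2*θ))) = -sin(2*θ)/2
Γ^φ_{θ φ} = (1/2) g^{φφ} (∂_θ g_{φφ} + ∂_φ g_{φθ} - ∂_φ g_{θφ}) = (1/2)(1/(a^2*sin(θ)^2))((a^2*sin(2*θ)) + (0) - (0)) = 1/tan(θ)
All other Christoffel symbols are zero.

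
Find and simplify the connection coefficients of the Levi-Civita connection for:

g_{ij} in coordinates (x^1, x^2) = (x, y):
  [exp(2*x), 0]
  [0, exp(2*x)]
Using Γ^k_{ij} = (1/2) g^{km} (∂_i g_{mj} + ∂_j g_{mi} - ∂_m g_{ij}); the metric is diagonal, so only the m = k term contributes.
Non-zero symbols (using the symmetry Γ^k_{ij} = Γ^k_{ji}):
Γ^x_{x x} = (1/2) g^{xx} (∂_x g_{xx} + ∂_x g_{xx} - ∂_x g_{xx}) = (1/2)(exp(-2*x))((2*exp(2*x)) + (2*exp(2*x)) - (2*exp(2*x))) = 1
Γ^x_{y y} = (1/2) g^{xx} (∂_y g_{xy} + ∂_y g_{xy} - ∂_x g_{yy}) = (1/2)(exp(-2*x))((0) + (0) - (2*exp(2*x))) = -1
Γ^y_{x y} = (1/2) g^{yy} (∂_x g_{yy} + ∂_y g_{yx} - ∂_y g_{xy}) = (1/2)(exp(-2*x))((2*exp(2*x)) + (0) - (0)) = 1
All other Christoffel symbols are zero.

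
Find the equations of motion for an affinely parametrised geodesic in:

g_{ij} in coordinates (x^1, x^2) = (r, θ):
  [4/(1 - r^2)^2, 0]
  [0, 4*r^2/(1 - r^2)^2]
Geodesic equation: d^2x^k/dλ^2 + Γ^k_{ij} (dx^i/dλ)(dx^j/dλ) = 0.
Non-zero Christoffel symbols:
Γ^r_{r r} = 2*r/(1 - r^2)
Γ^r_{θ θ} = (r^3 + r)/(r^2 - 1)
Γ^θ_{r θ} = (-r^2 - 1)/(r^3 - r)
Substituting (the symmetric pair Γ^k_{ij}, Γ^k_{ji} combines into a factor 2):
d^2r/dλ^2 + (2*r/(1 - r^2)) (dr/dλ)^2 + ((r^3 + r)/(r^2 - 1)) (dθ/dλ)^2 = 0
d^2θ/dλ^2 + ((-2*r^2 - 2)/(r^3 - r)) (dr/dλ)(dθ/dλ) = 0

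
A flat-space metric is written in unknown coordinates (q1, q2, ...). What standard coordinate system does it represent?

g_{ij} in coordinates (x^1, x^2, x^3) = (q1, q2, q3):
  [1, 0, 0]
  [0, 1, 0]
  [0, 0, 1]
All components are constant and the metric is the identity, i.e. orthonormal rectilinear coordinates.
Cartesian (3D) coordinates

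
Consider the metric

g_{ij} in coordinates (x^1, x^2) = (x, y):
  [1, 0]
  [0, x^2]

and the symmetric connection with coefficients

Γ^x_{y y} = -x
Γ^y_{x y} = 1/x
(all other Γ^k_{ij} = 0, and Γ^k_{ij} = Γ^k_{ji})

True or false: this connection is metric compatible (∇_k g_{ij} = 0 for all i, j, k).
Using ∇_k g_{ij} = ∂_k g_{ij} - Γ^m_{ki} g_{mj} - Γ^m_{kj} g_{im}:
e.g. ∇_x g_{yy} = (2*x) - (x) - (x) = 0
Every component ∇_k g_{ij} vanishes: the connection is metric compatible.
True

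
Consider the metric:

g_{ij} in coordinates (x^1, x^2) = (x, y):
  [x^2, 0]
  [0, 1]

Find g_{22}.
With x^1 = x, x^2 = y, g_{22} = g_{yy} is the row-2, column-2 entry of the matrix.
g_{22} = 1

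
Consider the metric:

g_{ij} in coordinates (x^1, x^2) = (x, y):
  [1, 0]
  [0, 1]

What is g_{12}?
With x^1 = x, x^2 = y, g_{12} = g_{xy} is the row-1, column-2 entry of the matrix.
g_{12} = 0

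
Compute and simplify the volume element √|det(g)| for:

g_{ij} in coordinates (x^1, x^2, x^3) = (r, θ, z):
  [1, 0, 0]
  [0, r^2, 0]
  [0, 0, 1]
det(g) = r^2
√|det(g)| = r
Volume element: dV = r dr dθ dz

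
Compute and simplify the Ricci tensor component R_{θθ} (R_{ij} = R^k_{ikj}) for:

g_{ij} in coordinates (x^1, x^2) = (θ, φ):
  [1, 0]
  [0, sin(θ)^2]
Non-zero Christoffel symbols (Γ^k_{ij} = Γ^k_{ji}):
Γ^θ_{φ φ} = -sin(2*θ)/2
Γ^φ_{θ φ} = 1/tan(θ)
R^θ_{θ θ θ} = 0 (a repeated index in an antisymmetric pair)
R^φ_{θ φ θ} = ∂_φ Γ^φ_{θ θ} - ∂_θ Γ^φ_{θ φ} + Γ^φ_{φ m} Γ^m_{θ θ} - Γ^φ_{θ m} Γ^m_{θ φ}
  = (0) - (-1/sin(θ)^2) + (0) - (1/tan(θ)^2) = 1
R_{θθ} = R^θ_{θ θ θ} + R^φ_{θ φ θ} = (0) + (1) = 1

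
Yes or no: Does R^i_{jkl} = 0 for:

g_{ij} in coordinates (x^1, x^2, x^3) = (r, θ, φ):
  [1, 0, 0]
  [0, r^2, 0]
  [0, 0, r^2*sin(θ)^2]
Non-zero Christoffel symbols:
Γ^r_{θ θ} = -r
Γ^r_{φ φ} = -r*sin(θ)^2
Γ^θ_{r θ} = 1/r
Γ^θ_{φ φ} = -sin(2*θ)/2
Γ^φ_{r φ} = 1/r
Γ^φ_{θ φ} = 1/tan(θ)
Ricci tensor: R_{rr} = 0, R_{rθ} = 0, R_{rφ} = 0, R_{θθ} = 0, R_{θφ} = 0, R_{φφ} = 0
All R_{ij} vanish; in 3 dimensions the Riemann tensor is fully determined by the Ricci tensor, so R^i_{jkl} = 0: the metric is flat (curvilinear coordinates on flat space).
Yes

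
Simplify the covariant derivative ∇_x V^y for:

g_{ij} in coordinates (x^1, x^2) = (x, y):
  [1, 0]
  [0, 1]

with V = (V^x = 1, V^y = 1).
All Christoffel symbols are zero.
∇_x V^y = ∂_x V^y + Γ^y_{x j} V^j
  = (0) + (0)(1) + (0)(1)
  = 0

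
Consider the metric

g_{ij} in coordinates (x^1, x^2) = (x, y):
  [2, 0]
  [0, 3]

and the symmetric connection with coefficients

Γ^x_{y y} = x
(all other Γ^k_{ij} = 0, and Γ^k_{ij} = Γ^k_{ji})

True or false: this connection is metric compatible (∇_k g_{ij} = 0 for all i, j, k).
Using ∇_k g_{ij} = ∂_k g_{ij} - Γ^m_{ki} g_{mj} - Γ^m_{kj} g_{im}:
∇_y g_{xy} = (0) - (0) - (2*x) = -2*x ≠ 0
So the connection is not metric compatible (it is not the Levi-Civita connection).
False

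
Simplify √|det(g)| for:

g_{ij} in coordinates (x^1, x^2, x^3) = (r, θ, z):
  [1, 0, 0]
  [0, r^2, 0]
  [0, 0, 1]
det(g) = r^2
√|det(g)| = r
Volume element: dV = r dr dθ dz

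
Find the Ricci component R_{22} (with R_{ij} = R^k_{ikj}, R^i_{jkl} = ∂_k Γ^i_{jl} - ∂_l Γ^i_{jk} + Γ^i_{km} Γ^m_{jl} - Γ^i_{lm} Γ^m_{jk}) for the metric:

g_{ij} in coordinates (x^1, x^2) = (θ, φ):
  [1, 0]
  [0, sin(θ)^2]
Non-zero Christoffel symbols (Γ^k_{ij} = Γ^k_{ji}):
Γ^θ_{φ φ} = -sin(2*θ)/2
Γ^φ_{θ φ} = 1/tan(θ)
R^θ_{φ θ φ} = ∂_θ Γ^θ_{φ φ} - ∂_φ Γ^θ_{φ θ} + Γ^θ_{θ m} Γ^m_{φ φ} - Γ^θ_{φ m} Γ^m_{φ θ}
  = (-cos(2*θ)) - (0) + (0) - (-cos(θ)^2) = sin(θ)^2
R^φ_{φ φ φ} = 0 (a repeated index in an antisymmetric pair)
R_{φφ} = R^θ_{φ θ φ} + R^φ_{φ φ φ} = (sin(θ)^2) + (0) = sin(θ)^2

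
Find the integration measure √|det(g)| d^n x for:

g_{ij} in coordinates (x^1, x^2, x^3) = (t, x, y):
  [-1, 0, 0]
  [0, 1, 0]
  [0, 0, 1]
det(g) = -1
√|det(g)| = 1
Volume element: dV = 1 dt dx dy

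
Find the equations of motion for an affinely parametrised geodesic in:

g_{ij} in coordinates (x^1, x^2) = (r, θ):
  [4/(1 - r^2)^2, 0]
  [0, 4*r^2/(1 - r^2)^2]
Geodesic equation: d^2x^k/dλ^2 + Γ^k_{ij} (dx^i/dλ)(dx^j/dλ) = 0.
Non-zero Christoffel symbols:
Γ^r_{r r} = 2*r/(1 - r^2)
Γ^r_{θ θ} = (r^3 + r)/(r^2 - 1)
Γ^θ_{r θ} = (-r^2 - 1)/(r^3 - r)
Substituting (the symmetric pair Γ^k_{ij}, Γ^k_{ji} combines into a factor 2):
d^2r/dλ^2 + (2*r/(1 - r^2)) (dr/dλ)^2 + ((r^3 + r)/(r^2 - 1)) (dθ/dλ)^2 = 0
d^2θ/dλ^2 + ((-2*r^2 - 2)/(r^3 - r)) (dr/dλ)(dθ/dλ) = 0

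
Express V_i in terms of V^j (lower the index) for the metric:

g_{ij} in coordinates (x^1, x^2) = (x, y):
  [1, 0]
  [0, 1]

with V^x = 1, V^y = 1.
V_i = g_{ij} V^j:
V_x = (1)(1) + (0)(1) = 1
V_y = (0)(1) + (1)(1) = 1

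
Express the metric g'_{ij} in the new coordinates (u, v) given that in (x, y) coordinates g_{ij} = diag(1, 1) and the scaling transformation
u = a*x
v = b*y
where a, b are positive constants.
Invert the transformation: x = u/a, y = v/b
g'_{ij} = (∂x^k/∂x'^i)(∂x^l/∂x'^j) g_{kl}; with g_{kl} = δ_{kl} this is Σ_k (∂x^k/∂x'^i)(∂x^k/∂x'^j).
Jacobian: ∂x/∂u = 1/a, ∂x/∂v = 0, ∂y/∂u = 0, ∂y/∂v = 1/b
g'_{uu} = (1/a)(1/a) + (0)(0) = 1/a^2
g'_{uv} = (1/a)(0) + (0)(1/b) = 0
g'_{vv} = (0)(0) + (1/b)(1/b) = 1/b^2
g'_{ij} = diag(1/a^2, 1/b^2)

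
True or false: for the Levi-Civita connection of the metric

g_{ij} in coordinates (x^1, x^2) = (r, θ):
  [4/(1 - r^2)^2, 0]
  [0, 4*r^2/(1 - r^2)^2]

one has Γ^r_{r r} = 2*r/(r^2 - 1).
Γ^r_{r r} = (1/2) g^{rr} (∂_r g_{rr} + ∂_r g_{rr} - ∂_r g_{rr}) = (1/2)((1 - r^2)^2/4)((16*r/(1 - r^2)^3) + (16*r/(1 - r^2)^3) - (16*r/(1 - r^2)^3)) = 2*r/(1 - r^2)
This differs from the proposed value 2*r/(r^2 - 1).
False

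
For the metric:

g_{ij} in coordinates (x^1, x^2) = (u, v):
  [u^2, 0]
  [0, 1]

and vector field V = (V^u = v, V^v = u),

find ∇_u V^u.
Non-zero Christoffel symbols:
Γ^u_{u u} = 1/u
∇_u V^u = ∂_u V^u + Γ^u_{u j} V^j
  = (0) + (1/u)(v) + (0)(u)
  = v/u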